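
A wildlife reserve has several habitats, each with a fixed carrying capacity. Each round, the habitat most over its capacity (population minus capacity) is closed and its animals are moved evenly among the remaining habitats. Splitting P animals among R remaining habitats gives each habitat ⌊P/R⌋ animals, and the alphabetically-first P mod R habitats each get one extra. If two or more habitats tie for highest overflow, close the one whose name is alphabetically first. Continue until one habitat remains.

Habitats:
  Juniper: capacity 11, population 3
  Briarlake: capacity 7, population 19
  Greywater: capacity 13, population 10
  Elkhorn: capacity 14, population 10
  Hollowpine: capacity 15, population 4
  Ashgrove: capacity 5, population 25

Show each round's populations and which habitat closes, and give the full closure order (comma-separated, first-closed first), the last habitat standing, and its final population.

Round 1: Ashgrove=25 Briarlake=19 Elkhorn=10 Greywater=10 Hollowpine=4 Juniper=3 → close Ashgrove (overflow 20)
  25÷5 = 5 each, +1 to first 0
Round 2: Briarlake=24 Elkhorn=15 Greywater=15 Hollowpine=9 Juniper=8 → close Briarlake (overflow 17)
  24÷4 = 6 each, +1 to first 0
Round 3: Elkhorn=21 Greywater=21 Hollowpine=15 Juniper=14 → close Greywater (overflow 8)
  21÷3 = 7 each, +1 to first 0
Round 4: Elkhorn=28 Hollowpine=22 Juniper=21 → close Elkhorn (overflow 14)
  28÷2 = 14 each, +1 to first 0
Round 5: Hollowpine=36 Juniper=35 → close Juniper (overflow 24)
  35÷1 = 35 each, +1 to first 0

Closure order: Ashgrove, Briarlake, Greywater, Elkhorn, Juniper
Last habitat: Hollowpine with 71 animals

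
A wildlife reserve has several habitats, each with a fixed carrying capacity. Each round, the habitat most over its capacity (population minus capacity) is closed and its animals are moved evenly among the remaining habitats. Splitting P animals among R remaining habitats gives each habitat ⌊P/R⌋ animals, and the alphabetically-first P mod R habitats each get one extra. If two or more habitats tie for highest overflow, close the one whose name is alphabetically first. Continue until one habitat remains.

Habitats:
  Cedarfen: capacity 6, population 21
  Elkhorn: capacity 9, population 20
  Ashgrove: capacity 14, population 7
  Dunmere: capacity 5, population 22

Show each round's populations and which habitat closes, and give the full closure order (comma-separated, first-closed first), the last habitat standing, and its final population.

Round 1: Ashgrove=7 Cedarfen=21 Dunmere=22 Elkhorn=20 → close Dunmere (overflow 17)
  22÷3 = 7 each, +1 to first 1
Round 2: Ashgrove=15 Cedarfen=28 Elkhorn=27 → close Cedarfen (overflow 22)
  28÷2 = 14 each, +1 to first 0
Round 3: Ashgrove=29 Elkhorn=41 → close Elkhorn (overflow 32)
  41÷1 = 41 each, +1 to first 0

Closure order: Dunmere, Cedarfen, Elkhorn
Last habitat: Ashgrove with 70 animals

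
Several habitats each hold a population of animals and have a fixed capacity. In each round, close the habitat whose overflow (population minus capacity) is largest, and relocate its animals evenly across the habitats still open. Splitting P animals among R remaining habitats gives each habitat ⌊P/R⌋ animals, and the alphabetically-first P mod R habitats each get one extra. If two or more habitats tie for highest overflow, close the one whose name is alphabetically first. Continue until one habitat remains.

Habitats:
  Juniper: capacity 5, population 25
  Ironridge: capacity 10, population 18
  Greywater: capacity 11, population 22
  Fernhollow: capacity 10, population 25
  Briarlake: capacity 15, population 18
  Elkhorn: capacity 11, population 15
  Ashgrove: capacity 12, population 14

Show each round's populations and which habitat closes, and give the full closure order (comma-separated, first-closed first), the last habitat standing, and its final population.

Closure order: Juniper, Fernhollow, Greywater, Ironridge, Ashgrove, Briarlake
Last habitat: Elkhorn with 137 animals

Round 1: Ashgrove=14 Briarlake=18 Elkhorn=15 Fernhollow=25 Greywater=22 Ironridge=18 Juniper=25 → close Juniper (overflow 20)
  25÷6 = 4 each, +1 to first 1
Round 2: Ashgrove=19 Briarlake=22 Elkhorn=19 Fernhollow=29 Greywater=26 Ironridge=22 → close Fernhollow (overflow 19)
  29÷5 = 5 each, +1 to first 4
Round 3: Ashgrove=25 Briarlake=28 Elkhorn=25 Greywater=32 Ironridge=27 → close Greywater (overflow 21)
  32÷4 = 8 each, +1 to first 0
Round 4: Ashgrove=33 Briarlake=36 Elkhorn=33 Ironridge=35 → close Ironridge (overflow 25)
  35÷3 = 11 each, +1 to first 2
Round 5: Ashgrove=45 Briarlake=48 Elkhorn=44 → close Ashgrove (overflow 33)
  45÷2 = 22 each, +1 to first 1
Round 6: Briarlake=71 Elkhorn=66 → close Briarlake (overflow 56)
  71÷1 = 71 each, +1 to first 0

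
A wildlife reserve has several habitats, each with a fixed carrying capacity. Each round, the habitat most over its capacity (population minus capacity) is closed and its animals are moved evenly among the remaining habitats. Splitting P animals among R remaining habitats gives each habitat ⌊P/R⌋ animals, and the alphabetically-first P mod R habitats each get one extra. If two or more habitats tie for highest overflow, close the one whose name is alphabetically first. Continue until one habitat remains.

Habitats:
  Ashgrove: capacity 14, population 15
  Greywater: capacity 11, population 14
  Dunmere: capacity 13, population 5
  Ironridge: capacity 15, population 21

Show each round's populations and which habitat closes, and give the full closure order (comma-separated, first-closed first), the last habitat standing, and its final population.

Round 1: Ashgrove=15 Dunmere=5 Greywater=14 Ironridge=21 → close Ironridge (overflow 6)
  21÷3 = 7 each, +1 to first 0
Round 2: Ashgrove=22 Dunmere=12 Greywater=21 → close Greywater (overflow 10)
  21÷2 = 10 each, +1 to first 1
Round 3: Ashgrove=33 Dunmere=22 → close Ashgrove (overflow 19)
  33÷1 = 33 each, +1 to first 0

Closure order: Ironridge, Greywater, Ashgrove
Last habitat: Dunmere with 55 animals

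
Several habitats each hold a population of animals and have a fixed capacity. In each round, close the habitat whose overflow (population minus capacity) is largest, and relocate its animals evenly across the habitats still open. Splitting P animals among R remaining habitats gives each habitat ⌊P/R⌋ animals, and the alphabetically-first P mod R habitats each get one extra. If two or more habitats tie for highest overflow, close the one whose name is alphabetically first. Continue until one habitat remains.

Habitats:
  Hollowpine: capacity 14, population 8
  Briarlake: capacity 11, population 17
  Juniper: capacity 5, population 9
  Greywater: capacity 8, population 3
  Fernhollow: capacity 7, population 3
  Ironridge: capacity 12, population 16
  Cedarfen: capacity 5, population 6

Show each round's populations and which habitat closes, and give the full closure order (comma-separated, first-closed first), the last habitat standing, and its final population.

Closure order: Briarlake, Ironridge, Juniper, Cedarfen, Fernhollow, Greywater
Last habitat: Hollowpine with 62 animals

Round 1: Briarlake=17 Cedarfen=6 Fernhollow=3 Greywater=3 Hollowpine=8 Ironridge=16 Juniper=9 → close Briarlake (overflow 6)
  17÷6 = 2 each, +1 to first 5
Round 2: Cedarfen=9 Fernhollow=6 Greywater=6 Hollowpine=11 Ironridge=19 Juniper=11 → close Ironridge (overflow 7)
  19÷5 = 3 each, +1 to first 4
Round 3: Cedarfen=13 Fernhollow=10 Greywater=10 Hollowpine=15 Juniper=14 → close Juniper (overflow 9)
  14÷4 = 3 each, +1 to first 2
Round 4: Cedarfen=17 Fernhollow=14 Greywater=13 Hollowpine=18 → close Cedarfen (overflow 12)
  17÷3 = 5 each, +1 to first 2
Round 5: Fernhollow=20 Greywater=19 Hollowpine=23 → close Fernhollow (overflow 13)
  20÷2 = 10 each, +1 to first 0
Round 6: Greywater=29 Hollowpine=33 → close Greywater (overflow 21)
  29÷1 = 29 each, +1 to first 0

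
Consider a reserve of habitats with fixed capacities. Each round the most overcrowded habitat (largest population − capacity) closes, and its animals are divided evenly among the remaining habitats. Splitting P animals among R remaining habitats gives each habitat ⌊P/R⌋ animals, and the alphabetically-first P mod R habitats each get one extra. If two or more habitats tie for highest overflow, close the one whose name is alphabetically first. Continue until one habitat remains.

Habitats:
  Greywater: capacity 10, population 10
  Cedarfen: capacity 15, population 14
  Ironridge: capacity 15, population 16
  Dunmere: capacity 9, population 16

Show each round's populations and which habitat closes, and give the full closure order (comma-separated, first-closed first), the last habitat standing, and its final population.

Closure order: Dunmere, Ironridge, Cedarfen
Last habitat: Greywater with 56 animals

Round 1: Cedarfen=14 Dunmere=16 Greywater=10 Ironridge=16 → close Dunmere (overflow 7)
  16÷3 = 5 each, +1 to first 1
Round 2: Cedarfen=20 Greywater=15 Ironridge=21 → close Ironridge (overflow 6)
  21÷2 = 10 each, +1 to first 1
Round 3: Cedarfen=31 Greywater=25 → close Cedarfen (overflow 16)
  31÷1 = 31 each, +1 to first 0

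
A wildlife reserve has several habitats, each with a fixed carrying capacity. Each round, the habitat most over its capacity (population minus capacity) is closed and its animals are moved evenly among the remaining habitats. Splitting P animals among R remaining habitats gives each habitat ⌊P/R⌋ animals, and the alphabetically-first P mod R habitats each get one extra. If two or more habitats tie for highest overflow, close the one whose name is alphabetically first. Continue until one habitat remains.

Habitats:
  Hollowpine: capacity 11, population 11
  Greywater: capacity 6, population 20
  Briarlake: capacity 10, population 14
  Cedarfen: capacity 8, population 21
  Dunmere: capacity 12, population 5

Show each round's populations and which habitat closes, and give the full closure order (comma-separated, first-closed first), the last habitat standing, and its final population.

Closure order: Greywater, Cedarfen, Briarlake, Hollowpine
Last habitat: Dunmere with 71 animals

Round 1: Briarlake=14 Cedarfen=21 Dunmere=5 Greywater=20 Hollowpine=11 → close Greywater (overflow 14)
  20÷4 = 5 each, +1 to first 0
Round 2: Briarlake=19 Cedarfen=26 Dunmere=10 Hollowpine=16 → close Cedarfen (overflow 18)
  26÷3 = 8 each, +1 to first 2
Round 3: Briarlake=28 Dunmere=19 Hollowpine=24 → close Briarlake (overflow 18)
  28÷2 = 14 each, +1 to first 0
Round 4: Dunmere=33 Hollowpine=38 → close Hollowpine (overflow 27)
  38÷1 = 38 each, +1 to first 0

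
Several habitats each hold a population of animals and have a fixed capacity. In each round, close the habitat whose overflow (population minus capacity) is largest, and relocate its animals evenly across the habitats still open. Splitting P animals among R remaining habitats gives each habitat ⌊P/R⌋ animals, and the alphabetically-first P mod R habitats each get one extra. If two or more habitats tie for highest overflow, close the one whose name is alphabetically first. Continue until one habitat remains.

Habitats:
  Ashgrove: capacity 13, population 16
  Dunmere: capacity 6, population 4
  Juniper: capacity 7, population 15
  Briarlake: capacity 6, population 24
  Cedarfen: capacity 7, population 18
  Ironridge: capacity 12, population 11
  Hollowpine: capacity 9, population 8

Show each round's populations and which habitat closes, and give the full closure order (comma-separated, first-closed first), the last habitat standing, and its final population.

Closure order: Briarlake, Cedarfen, Juniper, Ashgrove, Dunmere, Hollowpine
Last habitat: Ironridge with 96 animals

Round 1: Ashgrove=16 Briarlake=24 Cedarfen=18 Dunmere=4 Hollowpine=8 Ironridge=11 Juniper=15 → close Briarlake (overflow 18)
  24÷6 = 4 each, +1 to first 0
Round 2: Ashgrove=20 Cedarfen=22 Dunmere=8 Hollowpine=12 Ironridge=15 Juniper=19 → close Cedarfen (overflow 15)
  22÷5 = 4 each, +1 to first 2
Round 3: Ashgrove=25 Dunmere=13 Hollowpine=16 Ironridge=19 Juniper=23 → close Juniper (overflow 16)
  23÷4 = 5 each, +1 to first 3
Round 4: Ashgrove=31 Dunmere=19 Hollowpine=22 Ironridge=24 → close Ashgrove (overflow 18)
  31÷3 = 10 each, +1 to first 1
Round 5: Dunmere=30 Hollowpine=32 Ironridge=34 → close Dunmere (overflow 24)
  30÷2 = 15 each, +1 to first 0
Round 6: Hollowpine=47 Ironridge=49 → close Hollowpine (overflow 38)
  47÷1 = 47 each, +1 to first 0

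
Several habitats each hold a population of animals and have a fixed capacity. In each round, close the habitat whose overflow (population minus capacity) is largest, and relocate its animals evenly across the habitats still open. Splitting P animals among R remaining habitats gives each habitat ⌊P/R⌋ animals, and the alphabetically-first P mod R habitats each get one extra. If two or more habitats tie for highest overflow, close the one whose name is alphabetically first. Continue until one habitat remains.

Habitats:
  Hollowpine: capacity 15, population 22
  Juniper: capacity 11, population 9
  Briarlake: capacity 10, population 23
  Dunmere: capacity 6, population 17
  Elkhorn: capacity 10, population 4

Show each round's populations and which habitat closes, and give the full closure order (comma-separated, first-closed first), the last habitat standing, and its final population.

Round 1: Briarlake=23 Dunmere=17 Elkhorn=4 Hollowpine=22 Juniper=9 → close Briarlake (overflow 13)
  23÷4 = 5 each, +1 to first 3
Round 2: Dunmere=23 Elkhorn=10 Hollowpine=28 Juniper=14 → close Dunmere (overflow 17)
  23÷3 = 7 each, +1 to first 2
Round 3: Elkhorn=18 Hollowpine=36 Juniper=21 → close Hollowpine (overflow 21)
  36÷2 = 18 each, +1 to first 0
Round 4: Elkhorn=36 Juniper=39 → close Juniper (overflow 28)
  39÷1 = 39 each, +1 to first 0

Closure order: Briarlake, Dunmere, Hollowpine, Juniper
Last habitat: Elkhorn with 75 animals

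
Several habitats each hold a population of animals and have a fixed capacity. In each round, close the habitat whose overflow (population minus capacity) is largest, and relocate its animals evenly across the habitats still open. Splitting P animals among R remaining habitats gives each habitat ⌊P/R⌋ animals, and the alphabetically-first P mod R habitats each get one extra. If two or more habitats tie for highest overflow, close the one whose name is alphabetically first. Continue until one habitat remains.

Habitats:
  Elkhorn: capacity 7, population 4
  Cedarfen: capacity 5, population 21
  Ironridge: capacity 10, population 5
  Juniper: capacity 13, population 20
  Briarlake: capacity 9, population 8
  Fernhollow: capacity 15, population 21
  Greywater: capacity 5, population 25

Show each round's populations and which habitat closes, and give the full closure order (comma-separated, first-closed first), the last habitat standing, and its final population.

Round 1: Briarlake=8 Cedarfen=21 Elkhorn=4 Fernhollow=21 Greywater=25 Ironridge=5 Juniper=20 → close Greywater (overflow 20)
  25÷6 = 4 each, +1 to first 1
Round 2: Briarlake=13 Cedarfen=25 Elkhorn=8 Fernhollow=25 Ironridge=9 Juniper=24 → close Cedarfen (overflow 20)
  25÷5 = 5 each, +1 to first 0
Round 3: Briarlake=18 Elkhorn=13 Fernhollow=30 Ironridge=14 Juniper=29 → close Juniper (overflow 16)
  29÷4 = 7 each, +1 to first 1
Round 4: Briarlake=26 Elkhorn=20 Fernhollow=37 Ironridge=21 → close Fernhollow (overflow 22)
  37÷3 = 12 each, +1 to first 1
Round 5: Briarlake=39 Elkhorn=32 Ironridge=33 → close Briarlake (overflow 30)
  39÷2 = 19 each, +1 to first 1
Round 6: Elkhorn=52 Ironridge=52 → close Elkhorn (overflow 45)
  52÷1 = 52 each, +1 to first 0

Closure order: Greywater, Cedarfen, Juniper, Fernhollow, Briarlake, Elkhorn
Last habitat: Ironridge with 104 animals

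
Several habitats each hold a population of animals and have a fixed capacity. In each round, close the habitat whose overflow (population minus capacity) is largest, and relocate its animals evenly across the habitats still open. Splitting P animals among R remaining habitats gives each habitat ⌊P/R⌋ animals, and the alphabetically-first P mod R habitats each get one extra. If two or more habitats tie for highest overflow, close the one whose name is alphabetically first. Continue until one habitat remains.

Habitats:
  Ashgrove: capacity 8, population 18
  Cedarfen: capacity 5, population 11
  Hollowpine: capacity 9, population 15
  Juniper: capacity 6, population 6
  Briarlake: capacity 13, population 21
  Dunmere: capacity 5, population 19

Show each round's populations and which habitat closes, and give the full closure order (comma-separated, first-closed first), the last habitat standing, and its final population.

Round 1: Ashgrove=18 Briarlake=21 Cedarfen=11 Dunmere=19 Hollowpine=15 Juniper=6 → close Dunmere (overflow 14)
  19÷5 = 3 each, +1 to first 4
Round 2: Ashgrove=22 Briarlake=25 Cedarfen=15 Hollowpine=19 Juniper=9 → close Ashgrove (overflow 14)
  22÷4 = 5 each, +1 to first 2
Round 3: Briarlake=31 Cedarfen=21 Hollowpine=24 Juniper=14 → close Briarlake (overflow 18)
  31÷3 = 10 each, +1 to first 1
Round 4: Cedarfen=32 Hollowpine=34 Juniper=24 → close Cedarfen (overflow 27)
  32÷2 = 16 each, +1 to first 0
Round 5: Hollowpine=50 Juniper=40 → close Hollowpine (overflow 41)
  50÷1 = 50 each, +1 to first 0

Closure order: Dunmere, Ashgrove, Briarlake, Cedarfen, Hollowpine
Last habitat: Juniper with 90 animals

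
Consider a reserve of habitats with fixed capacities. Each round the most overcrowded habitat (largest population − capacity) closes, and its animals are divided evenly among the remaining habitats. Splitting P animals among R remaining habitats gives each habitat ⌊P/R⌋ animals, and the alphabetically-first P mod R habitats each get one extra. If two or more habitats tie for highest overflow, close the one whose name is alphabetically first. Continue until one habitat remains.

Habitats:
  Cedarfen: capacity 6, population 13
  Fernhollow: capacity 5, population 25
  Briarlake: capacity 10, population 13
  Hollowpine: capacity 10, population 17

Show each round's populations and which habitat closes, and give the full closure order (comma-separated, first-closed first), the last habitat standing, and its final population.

Round 1: Briarlake=13 Cedarfen=13 Fernhollow=25 Hollowpine=17 → close Fernhollow (overflow 20)
  25÷3 = 8 each, +1 to first 1
Round 2: Briarlake=22 Cedarfen=21 Hollowpine=25 → close Cedarfen (overflow 15)
  21÷2 = 10 each, +1 to first 1
Round 3: Briarlake=33 Hollowpine=35 → close Hollowpine (overflow 25)
  35÷1 = 35 each, +1 to first 0

Closure order: Fernhollow, Cedarfen, Hollowpine
Last habitat: Briarlake with 68 animals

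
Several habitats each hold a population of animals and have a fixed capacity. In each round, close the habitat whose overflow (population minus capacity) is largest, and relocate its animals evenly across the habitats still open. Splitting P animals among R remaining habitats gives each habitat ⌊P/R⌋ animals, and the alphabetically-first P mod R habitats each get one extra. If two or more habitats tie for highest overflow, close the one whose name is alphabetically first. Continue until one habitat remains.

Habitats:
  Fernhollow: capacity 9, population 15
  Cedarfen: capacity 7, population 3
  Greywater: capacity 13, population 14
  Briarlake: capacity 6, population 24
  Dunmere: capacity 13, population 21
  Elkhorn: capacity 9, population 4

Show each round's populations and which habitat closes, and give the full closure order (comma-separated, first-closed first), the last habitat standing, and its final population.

Closure order: Briarlake, Dunmere, Fernhollow, Greywater, Cedarfen
Last habitat: Elkhorn with 81 animals

Round 1: Briarlake=24 Cedarfen=3 Dunmere=21 Elkhorn=4 Fernhollow=15 Greywater=14 → close Briarlake (overflow 18)
  24÷5 = 4 each, +1 to first 4
Round 2: Cedarfen=8 Dunmere=26 Elkhorn=9 Fernhollow=20 Greywater=18 → close Dunmere (overflow 13)
  26÷4 = 6 each, +1 to first 2
Round 3: Cedarfen=15 Elkhorn=16 Fernhollow=26 Greywater=24 → close Fernhollow (overflow 17)
  26÷3 = 8 each, +1 to first 2
Round 4: Cedarfen=24 Elkhorn=25 Greywater=32 → close Greywater (overflow 19)
  32÷2 = 16 each, +1 to first 0
Round 5: Cedarfen=40 Elkhorn=41 → close Cedarfen (overflow 33)
  40÷1 = 40 each, +1 to first 0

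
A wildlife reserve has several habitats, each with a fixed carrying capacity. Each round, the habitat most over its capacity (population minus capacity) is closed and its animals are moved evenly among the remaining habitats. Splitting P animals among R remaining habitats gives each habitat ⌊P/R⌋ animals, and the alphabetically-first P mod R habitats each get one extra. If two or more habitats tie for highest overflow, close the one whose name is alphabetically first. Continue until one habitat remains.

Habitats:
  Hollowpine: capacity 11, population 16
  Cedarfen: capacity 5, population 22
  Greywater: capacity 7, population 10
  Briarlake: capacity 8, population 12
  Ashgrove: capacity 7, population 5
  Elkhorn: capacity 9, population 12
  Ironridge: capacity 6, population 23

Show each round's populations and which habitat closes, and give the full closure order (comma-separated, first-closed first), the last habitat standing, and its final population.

Closure order: Cedarfen, Ironridge, Briarlake, Hollowpine, Elkhorn, Greywater
Last habitat: Ashgrove with 100 animals

Round 1: Ashgrove=5 Briarlake=12 Cedarfen=22 Elkhorn=12 Greywater=10 Hollowpine=16 Ironridge=23 → close Cedarfen (overflow 17)
  22÷6 = 3 each, +1 to first 4
Round 2: Ashgrove=9 Briarlake=16 Elkhorn=16 Greywater=14 Hollowpine=19 Ironridge=26 → close Ironridge (overflow 20)
  26÷5 = 5 each, +1 to first 1
Round 3: Ashgrove=15 Briarlake=21 Elkhorn=21 Greywater=19 Hollowpine=24 → close Briarlake (overflow 13)
  21÷4 = 5 each, +1 to first 1
Round 4: Ashgrove=21 Elkhorn=26 Greywater=24 Hollowpine=29 → close Hollowpine (overflow 18)
  29÷3 = 9 each, +1 to first 2
Round 5: Ashgrove=31 Elkhorn=36 Greywater=33 → close Elkhorn (overflow 27)
  36÷2 = 18 each, +1 to first 0
Round 6: Ashgrove=49 Greywater=51 → close Greywater (overflow 44)
  51÷1 = 51 each, +1 to first 0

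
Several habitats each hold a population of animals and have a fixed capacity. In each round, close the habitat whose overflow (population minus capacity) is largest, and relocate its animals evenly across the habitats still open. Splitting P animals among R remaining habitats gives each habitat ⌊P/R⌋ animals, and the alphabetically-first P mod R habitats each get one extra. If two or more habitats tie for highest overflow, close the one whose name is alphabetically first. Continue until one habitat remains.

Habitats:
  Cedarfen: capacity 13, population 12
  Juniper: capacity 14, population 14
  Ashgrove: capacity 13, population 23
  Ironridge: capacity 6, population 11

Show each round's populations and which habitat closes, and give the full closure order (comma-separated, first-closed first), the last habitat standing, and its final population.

Round 1: Ashgrove=23 Cedarfen=12 Ironridge=11 Juniper=14 → close Ashgrove (overflow 10)
  23÷3 = 7 each, +1 to first 2
Round 2: Cedarfen=20 Ironridge=19 Juniper=21 → close Ironridge (overflow 13)
  19÷2 = 9 each, +1 to first 1
Round 3: Cedarfen=30 Juniper=30 → close Cedarfen (overflow 17)
  30÷1 = 30 each, +1 to first 0

Closure order: Ashgrove, Ironridge, Cedarfen
Last habitat: Juniper with 60 animals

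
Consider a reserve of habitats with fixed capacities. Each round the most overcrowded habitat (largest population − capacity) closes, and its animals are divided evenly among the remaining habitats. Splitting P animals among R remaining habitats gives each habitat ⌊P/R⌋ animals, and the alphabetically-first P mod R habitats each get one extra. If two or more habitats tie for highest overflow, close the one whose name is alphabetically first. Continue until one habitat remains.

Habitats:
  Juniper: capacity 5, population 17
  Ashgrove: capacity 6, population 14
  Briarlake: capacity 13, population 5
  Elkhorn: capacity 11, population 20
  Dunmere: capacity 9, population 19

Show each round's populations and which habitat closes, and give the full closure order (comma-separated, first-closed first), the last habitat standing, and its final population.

Round 1: Ashgrove=14 Briarlake=5 Dunmere=19 Elkhorn=20 Juniper=17 → close Juniper (overflow 12)
  17÷4 = 4 each, +1 to first 1
Round 2: Ashgrove=19 Briarlake=9 Dunmere=23 Elkhorn=24 → close Dunmere (overflow 14)
  23÷3 = 7 each, +1 to first 2
Round 3: Ashgrove=27 Briarlake=17 Elkhorn=31 → close Ashgrove (overflow 21)
  27÷2 = 13 each, +1 to first 1
Round 4: Briarlake=31 Elkhorn=44 → close Elkhorn (overflow 33)
  44÷1 = 44 each, +1 to first 0

Closure order: Juniper, Dunmere, Ashgrove, Elkhorn
Last habitat: Briarlake with 75 animals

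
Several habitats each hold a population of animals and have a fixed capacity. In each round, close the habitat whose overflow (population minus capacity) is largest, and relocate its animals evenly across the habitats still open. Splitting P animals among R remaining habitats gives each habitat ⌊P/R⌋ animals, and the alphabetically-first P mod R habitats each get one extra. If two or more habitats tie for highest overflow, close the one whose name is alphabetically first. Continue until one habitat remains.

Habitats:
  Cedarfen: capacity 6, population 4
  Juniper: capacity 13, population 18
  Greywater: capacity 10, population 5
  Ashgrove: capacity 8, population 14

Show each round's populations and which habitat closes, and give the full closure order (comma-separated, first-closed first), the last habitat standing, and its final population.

Round 1: Ashgrove=14 Cedarfen=4 Greywater=5 Juniper=18 → close Ashgrove (overflow 6)
  14÷3 = 4 each, +1 to first 2
Round 2: Cedarfen=9 Greywater=10 Juniper=22 → close Juniper (overflow 9)
  22÷2 = 11 each, +1 to first 0
Round 3: Cedarfen=20 Greywater=21 → close Cedarfen (overflow 14)
  20÷1 = 20 each, +1 to first 0

Closure order: Ashgrove, Juniper, Cedarfen
Last habitat: Greywater with 41 animals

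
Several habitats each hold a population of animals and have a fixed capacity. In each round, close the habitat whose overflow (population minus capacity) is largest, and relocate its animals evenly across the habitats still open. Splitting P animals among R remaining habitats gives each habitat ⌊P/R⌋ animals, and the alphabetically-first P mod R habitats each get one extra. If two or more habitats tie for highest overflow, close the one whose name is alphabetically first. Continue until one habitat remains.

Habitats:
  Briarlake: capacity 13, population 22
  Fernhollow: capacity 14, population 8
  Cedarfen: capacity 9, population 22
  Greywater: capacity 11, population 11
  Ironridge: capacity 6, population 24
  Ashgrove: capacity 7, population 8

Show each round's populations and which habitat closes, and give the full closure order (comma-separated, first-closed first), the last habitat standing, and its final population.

Closure order: Ironridge, Cedarfen, Briarlake, Ashgrove, Greywater
Last habitat: Fernhollow with 95 animals

Round 1: Ashgrove=8 Briarlake=22 Cedarfen=22 Fernhollow=8 Greywater=11 Ironridge=24 → close Ironridge (overflow 18)
  24÷5 = 4 each, +1 to first 4
Round 2: Ashgrove=13 Briarlake=27 Cedarfen=27 Fernhollow=13 Greywater=15 → close Cedarfen (overflow 18)
  27÷4 = 6 each, +1 to first 3
Round 3: Ashgrove=20 Briarlake=34 Fernhollow=20 Greywater=21 → close Briarlake (overflow 21)
  34÷3 = 11 each, +1 to first 1
Round 4: Ashgrove=32 Fernhollow=31 Greywater=32 → close Ashgrove (overflow 25)
  32÷2 = 16 each, +1 to first 0
Round 5: Fernhollow=47 Greywater=48 → close Greywater (overflow 37)
  48÷1 = 48 each, +1 to first 0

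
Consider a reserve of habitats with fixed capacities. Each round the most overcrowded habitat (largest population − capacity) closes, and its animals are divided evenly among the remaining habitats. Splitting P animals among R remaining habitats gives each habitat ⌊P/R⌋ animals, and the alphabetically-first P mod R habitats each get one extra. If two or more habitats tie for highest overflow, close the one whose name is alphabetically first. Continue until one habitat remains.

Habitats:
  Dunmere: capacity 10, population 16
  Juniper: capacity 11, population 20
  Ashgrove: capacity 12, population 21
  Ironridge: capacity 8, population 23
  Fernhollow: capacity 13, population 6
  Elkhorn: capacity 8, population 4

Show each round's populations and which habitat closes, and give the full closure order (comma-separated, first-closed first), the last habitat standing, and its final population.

Round 1: Ashgrove=21 Dunmere=16 Elkhorn=4 Fernhollow=6 Ironridge=23 Juniper=20 → close Ironridge (overflow 15)
  23÷5 = 4 each, +1 to first 3
Round 2: Ashgrove=26 Dunmere=21 Elkhorn=9 Fernhollow=10 Juniper=24 → close Ashgrove (overflow 14)
  26÷4 = 6 each, +1 to first 2
Round 3: Dunmere=28 Elkhorn=16 Fernhollow=16 Juniper=30 → close Juniper (overflow 19)
  30÷3 = 10 each, +1 to first 0
Round 4: Dunmere=38 Elkhorn=26 Fernhollow=26 → close Dunmere (overflow 28)
  38÷2 = 19 each, +1 to first 0
Round 5: Elkhorn=45 Fernhollow=45 → close Elkhorn (overflow 37)
  45÷1 = 45 each, +1 to first 0

Closure order: Ironridge, Ashgrove, Juniper, Dunmere, Elkhorn
Last habitat: Fernhollow with 90 animals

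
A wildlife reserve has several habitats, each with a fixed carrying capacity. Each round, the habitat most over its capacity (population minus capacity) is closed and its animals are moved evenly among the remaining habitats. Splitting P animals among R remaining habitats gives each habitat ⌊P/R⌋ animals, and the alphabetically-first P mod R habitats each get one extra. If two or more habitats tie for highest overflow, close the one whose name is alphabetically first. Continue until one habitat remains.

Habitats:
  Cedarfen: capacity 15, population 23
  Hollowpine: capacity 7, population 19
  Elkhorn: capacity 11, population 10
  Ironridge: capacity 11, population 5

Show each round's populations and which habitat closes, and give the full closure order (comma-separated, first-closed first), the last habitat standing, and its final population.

Round 1: Cedarfen=23 Elkhorn=10 Hollowpine=19 Ironridge=5 → close Hollowpine (overflow 12)
  19÷3 = 6 each, +1 to first 1
Round 2: Cedarfen=30 Elkhorn=16 Ironridge=11 → close Cedarfen (overflow 15)
  30÷2 = 15 each, +1 to first 0
Round 3: Elkhorn=31 Ironridge=26 → close Elkhorn (overflow 20)
  31÷1 = 31 each, +1 to first 0

Closure order: Hollowpine, Cedarfen, Elkhorn
Last habitat: Ironridge with 57 animals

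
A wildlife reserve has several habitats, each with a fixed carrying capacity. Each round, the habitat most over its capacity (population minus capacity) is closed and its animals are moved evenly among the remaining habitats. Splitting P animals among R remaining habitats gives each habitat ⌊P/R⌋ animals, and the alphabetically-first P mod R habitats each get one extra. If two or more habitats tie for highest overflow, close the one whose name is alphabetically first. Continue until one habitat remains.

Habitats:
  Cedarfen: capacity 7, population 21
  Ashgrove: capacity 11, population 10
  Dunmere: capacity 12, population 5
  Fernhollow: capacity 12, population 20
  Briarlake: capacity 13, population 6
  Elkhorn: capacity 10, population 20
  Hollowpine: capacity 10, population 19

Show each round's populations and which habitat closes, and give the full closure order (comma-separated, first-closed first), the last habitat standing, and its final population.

Closure order: Cedarfen, Elkhorn, Hollowpine, Fernhollow, Ashgrove, Briarlake
Last habitat: Dunmere with 101 animals

Round 1: Ashgrove=10 Briarlake=6 Cedarfen=21 Dunmere=5 Elkhorn=20 Fernhollow=20 Hollowpine=19 → close Cedarfen (overflow 14)
  21÷6 = 3 each, +1 to first 3
Round 2: Ashgrove=14 Briarlake=10 Dunmere=9 Elkhorn=23 Fernhollow=23 Hollowpine=22 → close Elkhorn (overflow 13)
  23÷5 = 4 each, +1 to first 3
Round 3: Ashgrove=19 Briarlake=15 Dunmere=14 Fernhollow=27 Hollowpine=26 → close Hollowpine (overflow 16)
  26÷4 = 6 each, +1 to first 2
Round 4: Ashgrove=26 Briarlake=22 Dunmere=20 Fernhollow=33 → close Fernhollow (overflow 21)
  33÷3 = 11 each, +1 to first 0
Round 5: Ashgrove=37 Briarlake=33 Dunmere=31 → close Ashgrove (overflow 26)
  37÷2 = 18 each, +1 to first 1
Round 6: Briarlake=52 Dunmere=49 → close Briarlake (overflow 39)
  52÷1 = 52 each, +1 to first 0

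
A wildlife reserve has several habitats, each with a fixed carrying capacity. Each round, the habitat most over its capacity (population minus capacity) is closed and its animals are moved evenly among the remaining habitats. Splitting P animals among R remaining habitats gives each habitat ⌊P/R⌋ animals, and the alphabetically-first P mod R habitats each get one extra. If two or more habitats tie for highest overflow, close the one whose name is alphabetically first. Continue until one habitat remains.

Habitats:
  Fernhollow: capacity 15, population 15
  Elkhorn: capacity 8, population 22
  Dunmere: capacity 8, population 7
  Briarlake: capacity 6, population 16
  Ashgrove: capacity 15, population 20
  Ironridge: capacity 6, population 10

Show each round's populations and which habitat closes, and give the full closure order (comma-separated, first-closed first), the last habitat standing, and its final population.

Closure order: Elkhorn, Briarlake, Ashgrove, Ironridge, Dunmere
Last habitat: Fernhollow with 90 animals

Round 1: Ashgrove=20 Briarlake=16 Dunmere=7 Elkhorn=22 Fernhollow=15 Ironridge=10 → close Elkhorn (overflow 14)
  22÷5 = 4 each, +1 to first 2
Round 2: Ashgrove=25 Briarlake=21 Dunmere=11 Fernhollow=19 Ironridge=14 → close Briarlake (overflow 15)
  21÷4 = 5 each, +1 to first 1
Round 3: Ashgrove=31 Dunmere=16 Fernhollow=24 Ironridge=19 → close Ashgrove (overflow 16)
  31÷3 = 10 each, +1 to first 1
Round 4: Dunmere=27 Fernhollow=34 Ironridge=29 → close Ironridge (overflow 23)
  29÷2 = 14 each, +1 to first 1
Round 5: Dunmere=42 Fernhollow=48 → close Dunmere (overflow 34)
  42÷1 = 42 each, +1 to first 0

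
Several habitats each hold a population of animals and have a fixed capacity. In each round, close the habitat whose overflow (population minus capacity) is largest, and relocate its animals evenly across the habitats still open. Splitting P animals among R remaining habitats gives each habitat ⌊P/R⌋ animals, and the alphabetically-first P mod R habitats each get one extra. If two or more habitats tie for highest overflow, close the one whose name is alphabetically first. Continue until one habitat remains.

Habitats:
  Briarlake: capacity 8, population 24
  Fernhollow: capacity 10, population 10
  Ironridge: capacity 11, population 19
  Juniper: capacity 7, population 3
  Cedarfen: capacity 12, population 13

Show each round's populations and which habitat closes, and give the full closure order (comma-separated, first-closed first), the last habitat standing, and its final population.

Round 1: Briarlake=24 Cedarfen=13 Fernhollow=10 Ironridge=19 Juniper=3 → close Briarlake (overflow 16)
  24÷4 = 6 each, +1 to first 0
Round 2: Cedarfen=19 Fernhollow=16 Ironridge=25 Juniper=9 → close Ironridge (overflow 14)
  25÷3 = 8 each, +1 to first 1
Round 3: Cedarfen=28 Fernhollow=24 Juniper=17 → close Cedarfen (overflow 16)
  28÷2 = 14 each, +1 to first 0
Round 4: Fernhollow=38 Juniper=31 → close Fernhollow (overflow 28)
  38÷1 = 38 each, +1 to first 0

Closure order: Briarlake, Ironridge, Cedarfen, Fernhollow
Last habitat: Juniper with 69 animals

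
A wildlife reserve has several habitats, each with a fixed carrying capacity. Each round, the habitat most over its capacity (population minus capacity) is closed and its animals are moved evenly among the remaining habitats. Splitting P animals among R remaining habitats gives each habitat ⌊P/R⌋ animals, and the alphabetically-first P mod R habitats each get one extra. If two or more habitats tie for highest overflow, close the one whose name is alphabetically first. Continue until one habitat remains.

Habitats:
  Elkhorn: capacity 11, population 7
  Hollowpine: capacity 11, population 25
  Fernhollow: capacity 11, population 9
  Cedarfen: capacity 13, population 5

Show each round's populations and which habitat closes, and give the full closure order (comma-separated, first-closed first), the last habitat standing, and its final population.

Round 1: Cedarfen=5 Elkhorn=7 Fernhollow=9 Hollowpine=25 → close Hollowpine (overflow 14)
  25÷3 = 8 each, +1 to first 1
Round 2: Cedarfen=14 Elkhorn=15 Fernhollow=17 → close Fernhollow (overflow 6)
  17÷2 = 8 each, +1 to first 1
Round 3: Cedarfen=23 Elkhorn=23 → close Elkhorn (overflow 12)
  23÷1 = 23 each, +1 to first 0

Closure order: Hollowpine, Fernhollow, Elkhorn
Last habitat: Cedarfen with 46 animals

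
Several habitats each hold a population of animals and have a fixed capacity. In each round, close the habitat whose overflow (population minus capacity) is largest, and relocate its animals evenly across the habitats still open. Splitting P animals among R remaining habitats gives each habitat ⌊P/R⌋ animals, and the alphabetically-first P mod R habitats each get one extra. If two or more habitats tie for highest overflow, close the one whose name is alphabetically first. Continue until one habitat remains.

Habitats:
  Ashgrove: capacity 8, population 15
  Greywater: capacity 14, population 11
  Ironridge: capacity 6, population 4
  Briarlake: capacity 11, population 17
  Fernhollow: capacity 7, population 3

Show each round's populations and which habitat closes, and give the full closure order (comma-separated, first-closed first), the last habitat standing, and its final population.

Round 1: Ashgrove=15 Briarlake=17 Fernhollow=3 Greywater=11 Ironridge=4 → close Ashgrove (overflow 7)
  15÷4 = 3 each, +1 to first 3
Round 2: Briarlake=21 Fernhollow=7 Greywater=15 Ironridge=7 → close Briarlake (overflow 10)
  21÷3 = 7 each, +1 to first 0
Round 3: Fernhollow=14 Greywater=22 Ironridge=14 → close Greywater (overflow 8)
  22÷2 = 11 each, +1 to first 0
Round 4: Fernhollow=25 Ironridge=25 → close Ironridge (overflow 19)
  25÷1 = 25 each, +1 to first 0

Closure order: Ashgrove, Briarlake, Greywater, Ironridge
Last habitat: Fernhollow with 50 animals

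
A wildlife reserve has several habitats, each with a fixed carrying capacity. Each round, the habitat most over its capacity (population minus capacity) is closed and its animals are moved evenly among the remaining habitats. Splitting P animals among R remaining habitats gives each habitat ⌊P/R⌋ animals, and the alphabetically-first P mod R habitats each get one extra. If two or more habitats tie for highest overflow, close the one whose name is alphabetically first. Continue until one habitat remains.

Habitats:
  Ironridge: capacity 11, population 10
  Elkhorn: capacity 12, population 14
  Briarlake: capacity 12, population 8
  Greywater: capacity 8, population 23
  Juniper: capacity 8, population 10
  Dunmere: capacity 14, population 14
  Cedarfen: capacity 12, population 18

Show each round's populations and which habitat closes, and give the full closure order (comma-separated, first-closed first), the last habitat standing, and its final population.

Round 1: Briarlake=8 Cedarfen=18 Dunmere=14 Elkhorn=14 Greywater=23 Ironridge=10 Juniper=10 → close Greywater (overflow 15)
  23÷6 = 3 each, +1 to first 5
Round 2: Briarlake=12 Cedarfen=22 Dunmere=18 Elkhorn=18 Ironridge=14 Juniper=13 → close Cedarfen (overflow 10)
  22÷5 = 4 each, +1 to first 2
Round 3: Briarlake=17 Dunmere=23 Elkhorn=22 Ironridge=18 Juniper=17 → close Elkhorn (overflow 10)
  22÷4 = 5 each, +1 to first 2
Round 4: Briarlake=23 Dunmere=29 Ironridge=23 Juniper=22 → close Dunmere (overflow 15)
  29÷3 = 9 each, +1 to first 2
Round 5: Briarlake=33 Ironridge=33 Juniper=31 → close Juniper (overflow 23)
  31÷2 = 15 each, +1 to first 1
Round 6: Briarlake=49 Ironridge=48 → close Briarlake (overflow 37)
  49÷1 = 49 each, +1 to first 0

Closure order: Greywater, Cedarfen, Elkhorn, Dunmere, Juniper, Briarlake
Last habitat: Ironridge with 97 animals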